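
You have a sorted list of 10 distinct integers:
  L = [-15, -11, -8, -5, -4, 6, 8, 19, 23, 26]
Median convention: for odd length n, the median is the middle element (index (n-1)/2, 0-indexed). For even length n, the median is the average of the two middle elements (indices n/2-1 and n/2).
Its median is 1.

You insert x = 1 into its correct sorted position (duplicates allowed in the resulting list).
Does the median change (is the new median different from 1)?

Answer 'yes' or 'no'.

Old median = 1
Insert x = 1
New median = 1
Changed? no

Answer: no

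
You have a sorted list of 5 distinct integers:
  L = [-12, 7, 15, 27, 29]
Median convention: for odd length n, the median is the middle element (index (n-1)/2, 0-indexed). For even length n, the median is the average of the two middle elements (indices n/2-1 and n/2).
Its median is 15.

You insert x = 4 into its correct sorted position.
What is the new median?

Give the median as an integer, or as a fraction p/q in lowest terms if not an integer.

Answer: 11

Derivation:
Old list (sorted, length 5): [-12, 7, 15, 27, 29]
Old median = 15
Insert x = 4
Old length odd (5). Middle was index 2 = 15.
New length even (6). New median = avg of two middle elements.
x = 4: 1 elements are < x, 4 elements are > x.
New sorted list: [-12, 4, 7, 15, 27, 29]
New median = 11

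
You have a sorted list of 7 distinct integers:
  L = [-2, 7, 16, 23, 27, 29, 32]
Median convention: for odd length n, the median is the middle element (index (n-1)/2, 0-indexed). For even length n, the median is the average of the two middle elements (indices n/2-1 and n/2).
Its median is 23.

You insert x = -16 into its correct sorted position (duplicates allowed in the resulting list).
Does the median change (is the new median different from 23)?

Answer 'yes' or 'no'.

Old median = 23
Insert x = -16
New median = 39/2
Changed? yes

Answer: yes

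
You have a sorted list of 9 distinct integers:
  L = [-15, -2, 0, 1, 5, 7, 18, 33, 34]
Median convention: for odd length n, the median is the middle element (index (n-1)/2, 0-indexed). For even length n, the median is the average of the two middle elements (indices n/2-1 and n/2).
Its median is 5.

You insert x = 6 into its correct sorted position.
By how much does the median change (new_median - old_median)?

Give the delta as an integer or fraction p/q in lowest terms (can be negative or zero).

Old median = 5
After inserting x = 6: new sorted = [-15, -2, 0, 1, 5, 6, 7, 18, 33, 34]
New median = 11/2
Delta = 11/2 - 5 = 1/2

Answer: 1/2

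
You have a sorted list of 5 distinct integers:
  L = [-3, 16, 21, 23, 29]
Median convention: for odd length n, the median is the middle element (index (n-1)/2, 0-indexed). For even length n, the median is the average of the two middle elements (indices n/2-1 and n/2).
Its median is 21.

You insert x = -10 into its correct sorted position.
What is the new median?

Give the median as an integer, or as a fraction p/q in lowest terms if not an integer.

Old list (sorted, length 5): [-3, 16, 21, 23, 29]
Old median = 21
Insert x = -10
Old length odd (5). Middle was index 2 = 21.
New length even (6). New median = avg of two middle elements.
x = -10: 0 elements are < x, 5 elements are > x.
New sorted list: [-10, -3, 16, 21, 23, 29]
New median = 37/2

Answer: 37/2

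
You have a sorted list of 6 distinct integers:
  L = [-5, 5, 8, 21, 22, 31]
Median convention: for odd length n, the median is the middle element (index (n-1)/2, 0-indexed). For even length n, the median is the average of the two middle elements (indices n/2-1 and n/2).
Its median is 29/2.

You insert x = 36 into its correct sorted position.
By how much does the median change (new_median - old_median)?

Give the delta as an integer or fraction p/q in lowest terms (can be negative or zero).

Old median = 29/2
After inserting x = 36: new sorted = [-5, 5, 8, 21, 22, 31, 36]
New median = 21
Delta = 21 - 29/2 = 13/2

Answer: 13/2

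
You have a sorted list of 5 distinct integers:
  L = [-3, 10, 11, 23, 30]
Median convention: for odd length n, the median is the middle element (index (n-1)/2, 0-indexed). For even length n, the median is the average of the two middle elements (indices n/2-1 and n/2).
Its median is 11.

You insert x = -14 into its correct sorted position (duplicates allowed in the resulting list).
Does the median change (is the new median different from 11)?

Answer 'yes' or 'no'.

Old median = 11
Insert x = -14
New median = 21/2
Changed? yes

Answer: yes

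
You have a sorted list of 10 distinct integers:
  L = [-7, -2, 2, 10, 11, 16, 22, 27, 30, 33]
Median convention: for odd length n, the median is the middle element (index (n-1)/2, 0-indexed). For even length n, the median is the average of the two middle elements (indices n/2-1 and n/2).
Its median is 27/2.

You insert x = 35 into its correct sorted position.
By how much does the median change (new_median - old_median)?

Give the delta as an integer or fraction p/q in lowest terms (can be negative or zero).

Old median = 27/2
After inserting x = 35: new sorted = [-7, -2, 2, 10, 11, 16, 22, 27, 30, 33, 35]
New median = 16
Delta = 16 - 27/2 = 5/2

Answer: 5/2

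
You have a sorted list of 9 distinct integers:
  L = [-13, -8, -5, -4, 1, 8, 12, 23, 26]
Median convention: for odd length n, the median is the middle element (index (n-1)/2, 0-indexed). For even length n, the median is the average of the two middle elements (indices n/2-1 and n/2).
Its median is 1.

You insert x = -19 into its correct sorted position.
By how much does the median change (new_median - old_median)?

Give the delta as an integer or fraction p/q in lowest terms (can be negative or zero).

Answer: -5/2

Derivation:
Old median = 1
After inserting x = -19: new sorted = [-19, -13, -8, -5, -4, 1, 8, 12, 23, 26]
New median = -3/2
Delta = -3/2 - 1 = -5/2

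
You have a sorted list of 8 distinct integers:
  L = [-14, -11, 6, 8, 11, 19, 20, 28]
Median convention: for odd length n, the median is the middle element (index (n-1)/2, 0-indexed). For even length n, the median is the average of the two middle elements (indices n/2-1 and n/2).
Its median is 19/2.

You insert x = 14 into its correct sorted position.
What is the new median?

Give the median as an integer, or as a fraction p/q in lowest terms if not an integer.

Answer: 11

Derivation:
Old list (sorted, length 8): [-14, -11, 6, 8, 11, 19, 20, 28]
Old median = 19/2
Insert x = 14
Old length even (8). Middle pair: indices 3,4 = 8,11.
New length odd (9). New median = single middle element.
x = 14: 5 elements are < x, 3 elements are > x.
New sorted list: [-14, -11, 6, 8, 11, 14, 19, 20, 28]
New median = 11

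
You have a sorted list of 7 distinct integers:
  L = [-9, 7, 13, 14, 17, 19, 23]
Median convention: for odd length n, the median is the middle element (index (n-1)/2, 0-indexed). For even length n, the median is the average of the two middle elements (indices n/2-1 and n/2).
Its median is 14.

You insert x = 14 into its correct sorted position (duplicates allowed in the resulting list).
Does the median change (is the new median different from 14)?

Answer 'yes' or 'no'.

Old median = 14
Insert x = 14
New median = 14
Changed? no

Answer: no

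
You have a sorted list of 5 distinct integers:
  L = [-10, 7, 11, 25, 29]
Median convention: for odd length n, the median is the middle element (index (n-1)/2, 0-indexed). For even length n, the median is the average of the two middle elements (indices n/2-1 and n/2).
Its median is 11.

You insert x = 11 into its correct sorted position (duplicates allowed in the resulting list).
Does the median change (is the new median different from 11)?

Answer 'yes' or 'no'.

Answer: no

Derivation:
Old median = 11
Insert x = 11
New median = 11
Changed? no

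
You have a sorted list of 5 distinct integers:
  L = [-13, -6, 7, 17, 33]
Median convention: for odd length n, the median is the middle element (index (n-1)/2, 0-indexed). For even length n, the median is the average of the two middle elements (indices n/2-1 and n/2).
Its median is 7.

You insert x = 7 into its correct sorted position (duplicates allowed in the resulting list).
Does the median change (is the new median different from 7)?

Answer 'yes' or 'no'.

Old median = 7
Insert x = 7
New median = 7
Changed? no

Answer: no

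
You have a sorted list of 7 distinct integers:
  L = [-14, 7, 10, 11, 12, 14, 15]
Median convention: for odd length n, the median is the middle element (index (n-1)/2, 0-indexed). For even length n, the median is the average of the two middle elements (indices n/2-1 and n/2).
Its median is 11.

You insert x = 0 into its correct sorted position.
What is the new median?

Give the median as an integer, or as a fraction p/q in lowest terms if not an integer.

Answer: 21/2

Derivation:
Old list (sorted, length 7): [-14, 7, 10, 11, 12, 14, 15]
Old median = 11
Insert x = 0
Old length odd (7). Middle was index 3 = 11.
New length even (8). New median = avg of two middle elements.
x = 0: 1 elements are < x, 6 elements are > x.
New sorted list: [-14, 0, 7, 10, 11, 12, 14, 15]
New median = 21/2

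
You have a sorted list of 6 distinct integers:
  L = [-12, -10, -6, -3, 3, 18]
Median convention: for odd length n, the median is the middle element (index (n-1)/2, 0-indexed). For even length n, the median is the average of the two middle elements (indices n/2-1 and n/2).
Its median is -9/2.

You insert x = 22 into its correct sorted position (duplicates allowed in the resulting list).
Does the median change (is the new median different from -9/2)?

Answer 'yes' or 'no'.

Old median = -9/2
Insert x = 22
New median = -3
Changed? yes

Answer: yes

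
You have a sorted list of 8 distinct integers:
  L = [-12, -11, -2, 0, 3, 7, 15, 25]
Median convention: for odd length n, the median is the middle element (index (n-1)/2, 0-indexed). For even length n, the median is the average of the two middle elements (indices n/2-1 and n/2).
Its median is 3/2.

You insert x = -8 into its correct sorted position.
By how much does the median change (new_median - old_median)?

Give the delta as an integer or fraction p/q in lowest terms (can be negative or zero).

Answer: -3/2

Derivation:
Old median = 3/2
After inserting x = -8: new sorted = [-12, -11, -8, -2, 0, 3, 7, 15, 25]
New median = 0
Delta = 0 - 3/2 = -3/2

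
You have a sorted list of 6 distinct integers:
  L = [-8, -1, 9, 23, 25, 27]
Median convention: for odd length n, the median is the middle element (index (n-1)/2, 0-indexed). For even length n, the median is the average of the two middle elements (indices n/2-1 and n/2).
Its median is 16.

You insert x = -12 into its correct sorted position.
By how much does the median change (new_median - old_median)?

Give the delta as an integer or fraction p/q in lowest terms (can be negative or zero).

Old median = 16
After inserting x = -12: new sorted = [-12, -8, -1, 9, 23, 25, 27]
New median = 9
Delta = 9 - 16 = -7

Answer: -7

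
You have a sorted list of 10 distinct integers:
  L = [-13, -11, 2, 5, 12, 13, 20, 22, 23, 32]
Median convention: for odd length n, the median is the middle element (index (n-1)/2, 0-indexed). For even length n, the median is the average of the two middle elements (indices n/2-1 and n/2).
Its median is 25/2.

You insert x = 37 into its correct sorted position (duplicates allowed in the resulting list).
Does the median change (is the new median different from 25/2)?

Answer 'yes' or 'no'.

Answer: yes

Derivation:
Old median = 25/2
Insert x = 37
New median = 13
Changed? yes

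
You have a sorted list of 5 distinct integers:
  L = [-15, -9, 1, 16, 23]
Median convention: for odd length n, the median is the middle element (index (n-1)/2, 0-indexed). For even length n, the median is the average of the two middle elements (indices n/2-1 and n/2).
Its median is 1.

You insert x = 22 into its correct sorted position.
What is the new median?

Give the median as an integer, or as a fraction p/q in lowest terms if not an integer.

Answer: 17/2

Derivation:
Old list (sorted, length 5): [-15, -9, 1, 16, 23]
Old median = 1
Insert x = 22
Old length odd (5). Middle was index 2 = 1.
New length even (6). New median = avg of two middle elements.
x = 22: 4 elements are < x, 1 elements are > x.
New sorted list: [-15, -9, 1, 16, 22, 23]
New median = 17/2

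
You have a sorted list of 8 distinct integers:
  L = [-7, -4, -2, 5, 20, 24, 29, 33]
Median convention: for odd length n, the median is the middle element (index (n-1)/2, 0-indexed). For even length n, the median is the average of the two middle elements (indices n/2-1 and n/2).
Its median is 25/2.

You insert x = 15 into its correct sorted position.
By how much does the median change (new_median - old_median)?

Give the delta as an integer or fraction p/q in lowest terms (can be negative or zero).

Old median = 25/2
After inserting x = 15: new sorted = [-7, -4, -2, 5, 15, 20, 24, 29, 33]
New median = 15
Delta = 15 - 25/2 = 5/2

Answer: 5/2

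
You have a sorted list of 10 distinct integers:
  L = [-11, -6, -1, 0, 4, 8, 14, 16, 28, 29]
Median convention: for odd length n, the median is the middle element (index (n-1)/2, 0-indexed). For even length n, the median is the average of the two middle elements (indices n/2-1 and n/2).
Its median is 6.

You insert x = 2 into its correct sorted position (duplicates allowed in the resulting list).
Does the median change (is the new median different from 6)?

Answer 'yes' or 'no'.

Old median = 6
Insert x = 2
New median = 4
Changed? yes

Answer: yes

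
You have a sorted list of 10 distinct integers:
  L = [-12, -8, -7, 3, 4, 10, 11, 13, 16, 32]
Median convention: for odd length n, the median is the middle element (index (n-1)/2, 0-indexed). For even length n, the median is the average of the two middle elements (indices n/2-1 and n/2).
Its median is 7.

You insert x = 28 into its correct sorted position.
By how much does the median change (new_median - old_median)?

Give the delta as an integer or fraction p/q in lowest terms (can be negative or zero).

Answer: 3

Derivation:
Old median = 7
After inserting x = 28: new sorted = [-12, -8, -7, 3, 4, 10, 11, 13, 16, 28, 32]
New median = 10
Delta = 10 - 7 = 3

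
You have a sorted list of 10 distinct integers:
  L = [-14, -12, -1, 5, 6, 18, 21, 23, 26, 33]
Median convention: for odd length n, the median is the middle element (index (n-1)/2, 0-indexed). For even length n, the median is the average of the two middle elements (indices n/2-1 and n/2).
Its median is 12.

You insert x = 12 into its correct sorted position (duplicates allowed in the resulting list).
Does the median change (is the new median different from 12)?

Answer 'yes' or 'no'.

Old median = 12
Insert x = 12
New median = 12
Changed? no

Answer: no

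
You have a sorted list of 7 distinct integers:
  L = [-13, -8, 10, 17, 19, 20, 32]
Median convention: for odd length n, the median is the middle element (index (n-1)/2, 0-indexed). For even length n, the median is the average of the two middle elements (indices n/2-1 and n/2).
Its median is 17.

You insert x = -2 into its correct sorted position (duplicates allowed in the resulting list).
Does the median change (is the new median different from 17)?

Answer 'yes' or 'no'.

Old median = 17
Insert x = -2
New median = 27/2
Changed? yes

Answer: yes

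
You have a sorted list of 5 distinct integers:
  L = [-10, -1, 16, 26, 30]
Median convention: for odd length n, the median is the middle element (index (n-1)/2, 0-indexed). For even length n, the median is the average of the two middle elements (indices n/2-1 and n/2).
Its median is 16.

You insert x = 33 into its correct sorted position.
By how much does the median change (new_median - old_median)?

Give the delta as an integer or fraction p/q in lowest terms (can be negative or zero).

Old median = 16
After inserting x = 33: new sorted = [-10, -1, 16, 26, 30, 33]
New median = 21
Delta = 21 - 16 = 5

Answer: 5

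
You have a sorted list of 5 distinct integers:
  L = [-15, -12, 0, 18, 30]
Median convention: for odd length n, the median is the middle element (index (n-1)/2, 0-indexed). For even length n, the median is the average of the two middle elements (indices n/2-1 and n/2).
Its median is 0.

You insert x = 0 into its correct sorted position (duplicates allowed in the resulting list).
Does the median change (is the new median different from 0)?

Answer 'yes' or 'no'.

Old median = 0
Insert x = 0
New median = 0
Changed? no

Answer: no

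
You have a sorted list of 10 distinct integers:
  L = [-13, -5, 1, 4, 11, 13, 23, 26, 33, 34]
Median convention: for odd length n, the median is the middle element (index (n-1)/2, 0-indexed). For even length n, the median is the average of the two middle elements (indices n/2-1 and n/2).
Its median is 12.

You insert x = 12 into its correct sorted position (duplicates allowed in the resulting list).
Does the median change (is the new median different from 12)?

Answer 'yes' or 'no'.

Answer: no

Derivation:
Old median = 12
Insert x = 12
New median = 12
Changed? no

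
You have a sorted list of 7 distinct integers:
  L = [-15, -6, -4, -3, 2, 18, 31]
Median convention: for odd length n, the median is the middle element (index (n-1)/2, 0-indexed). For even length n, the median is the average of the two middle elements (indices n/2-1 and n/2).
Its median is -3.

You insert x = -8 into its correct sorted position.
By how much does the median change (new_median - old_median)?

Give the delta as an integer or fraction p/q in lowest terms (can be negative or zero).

Old median = -3
After inserting x = -8: new sorted = [-15, -8, -6, -4, -3, 2, 18, 31]
New median = -7/2
Delta = -7/2 - -3 = -1/2

Answer: -1/2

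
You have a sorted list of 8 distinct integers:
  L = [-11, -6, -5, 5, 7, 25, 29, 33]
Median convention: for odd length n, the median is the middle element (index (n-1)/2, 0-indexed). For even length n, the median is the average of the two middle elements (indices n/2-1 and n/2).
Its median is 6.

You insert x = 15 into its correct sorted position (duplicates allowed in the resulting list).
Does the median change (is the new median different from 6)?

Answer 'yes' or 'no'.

Answer: yes

Derivation:
Old median = 6
Insert x = 15
New median = 7
Changed? yes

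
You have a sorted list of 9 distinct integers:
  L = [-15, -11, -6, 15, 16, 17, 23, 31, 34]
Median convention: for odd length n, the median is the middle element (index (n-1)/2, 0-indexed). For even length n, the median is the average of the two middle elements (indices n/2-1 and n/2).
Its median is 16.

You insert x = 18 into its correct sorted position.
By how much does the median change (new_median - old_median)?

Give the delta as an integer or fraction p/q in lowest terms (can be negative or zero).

Old median = 16
After inserting x = 18: new sorted = [-15, -11, -6, 15, 16, 17, 18, 23, 31, 34]
New median = 33/2
Delta = 33/2 - 16 = 1/2

Answer: 1/2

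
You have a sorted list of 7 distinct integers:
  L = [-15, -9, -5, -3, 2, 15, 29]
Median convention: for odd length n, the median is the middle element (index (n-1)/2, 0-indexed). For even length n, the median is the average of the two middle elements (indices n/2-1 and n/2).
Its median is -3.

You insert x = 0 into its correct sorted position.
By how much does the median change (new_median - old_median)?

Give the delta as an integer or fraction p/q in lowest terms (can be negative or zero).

Answer: 3/2

Derivation:
Old median = -3
After inserting x = 0: new sorted = [-15, -9, -5, -3, 0, 2, 15, 29]
New median = -3/2
Delta = -3/2 - -3 = 3/2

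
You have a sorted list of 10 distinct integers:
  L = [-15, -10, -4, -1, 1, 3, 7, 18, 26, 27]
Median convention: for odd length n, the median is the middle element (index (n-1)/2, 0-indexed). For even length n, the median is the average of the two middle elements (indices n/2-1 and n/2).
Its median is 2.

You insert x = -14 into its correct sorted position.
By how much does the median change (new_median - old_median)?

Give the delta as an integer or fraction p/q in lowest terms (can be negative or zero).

Old median = 2
After inserting x = -14: new sorted = [-15, -14, -10, -4, -1, 1, 3, 7, 18, 26, 27]
New median = 1
Delta = 1 - 2 = -1

Answer: -1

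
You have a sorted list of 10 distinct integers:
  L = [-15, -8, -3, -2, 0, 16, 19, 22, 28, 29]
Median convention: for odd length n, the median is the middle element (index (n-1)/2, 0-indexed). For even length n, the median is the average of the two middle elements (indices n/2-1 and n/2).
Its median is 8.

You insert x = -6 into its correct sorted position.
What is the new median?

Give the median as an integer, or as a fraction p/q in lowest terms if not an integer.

Old list (sorted, length 10): [-15, -8, -3, -2, 0, 16, 19, 22, 28, 29]
Old median = 8
Insert x = -6
Old length even (10). Middle pair: indices 4,5 = 0,16.
New length odd (11). New median = single middle element.
x = -6: 2 elements are < x, 8 elements are > x.
New sorted list: [-15, -8, -6, -3, -2, 0, 16, 19, 22, 28, 29]
New median = 0

Answer: 0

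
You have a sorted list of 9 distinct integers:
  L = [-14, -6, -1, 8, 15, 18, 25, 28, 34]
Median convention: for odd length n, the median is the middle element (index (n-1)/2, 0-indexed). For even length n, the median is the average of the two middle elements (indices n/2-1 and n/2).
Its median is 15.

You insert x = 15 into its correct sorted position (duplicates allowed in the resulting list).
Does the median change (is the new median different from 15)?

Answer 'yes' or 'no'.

Old median = 15
Insert x = 15
New median = 15
Changed? no

Answer: no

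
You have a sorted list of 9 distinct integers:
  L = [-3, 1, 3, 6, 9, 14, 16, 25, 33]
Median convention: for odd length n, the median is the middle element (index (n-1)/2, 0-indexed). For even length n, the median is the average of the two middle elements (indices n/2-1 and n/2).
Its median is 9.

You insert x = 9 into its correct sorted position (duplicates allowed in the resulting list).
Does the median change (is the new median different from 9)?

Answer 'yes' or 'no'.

Old median = 9
Insert x = 9
New median = 9
Changed? no

Answer: no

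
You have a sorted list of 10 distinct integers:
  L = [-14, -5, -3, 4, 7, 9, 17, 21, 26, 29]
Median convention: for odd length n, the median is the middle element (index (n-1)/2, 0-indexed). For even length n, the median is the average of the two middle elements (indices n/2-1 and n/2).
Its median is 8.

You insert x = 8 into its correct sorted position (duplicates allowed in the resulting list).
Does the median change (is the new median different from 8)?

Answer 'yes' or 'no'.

Old median = 8
Insert x = 8
New median = 8
Changed? no

Answer: no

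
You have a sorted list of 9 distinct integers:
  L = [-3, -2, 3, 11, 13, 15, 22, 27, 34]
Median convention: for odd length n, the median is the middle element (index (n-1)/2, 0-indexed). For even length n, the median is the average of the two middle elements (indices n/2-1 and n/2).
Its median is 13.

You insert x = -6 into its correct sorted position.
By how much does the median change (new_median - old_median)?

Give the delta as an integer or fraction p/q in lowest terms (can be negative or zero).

Old median = 13
After inserting x = -6: new sorted = [-6, -3, -2, 3, 11, 13, 15, 22, 27, 34]
New median = 12
Delta = 12 - 13 = -1

Answer: -1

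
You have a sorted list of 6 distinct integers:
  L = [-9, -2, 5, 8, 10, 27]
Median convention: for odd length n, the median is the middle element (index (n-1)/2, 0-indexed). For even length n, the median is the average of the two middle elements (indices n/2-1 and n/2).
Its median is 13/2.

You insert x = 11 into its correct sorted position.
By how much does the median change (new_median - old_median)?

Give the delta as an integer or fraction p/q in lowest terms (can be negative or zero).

Old median = 13/2
After inserting x = 11: new sorted = [-9, -2, 5, 8, 10, 11, 27]
New median = 8
Delta = 8 - 13/2 = 3/2

Answer: 3/2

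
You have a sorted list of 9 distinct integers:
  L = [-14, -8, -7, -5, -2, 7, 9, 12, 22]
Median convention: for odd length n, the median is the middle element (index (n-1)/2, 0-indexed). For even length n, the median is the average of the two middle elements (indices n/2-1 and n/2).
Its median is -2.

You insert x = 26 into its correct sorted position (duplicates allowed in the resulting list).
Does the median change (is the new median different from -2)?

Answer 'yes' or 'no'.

Answer: yes

Derivation:
Old median = -2
Insert x = 26
New median = 5/2
Changed? yes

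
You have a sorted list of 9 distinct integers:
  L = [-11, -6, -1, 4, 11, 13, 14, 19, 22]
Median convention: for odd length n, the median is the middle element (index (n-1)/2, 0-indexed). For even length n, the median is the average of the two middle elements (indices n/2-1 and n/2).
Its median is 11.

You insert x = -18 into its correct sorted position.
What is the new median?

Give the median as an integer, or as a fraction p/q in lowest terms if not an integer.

Answer: 15/2

Derivation:
Old list (sorted, length 9): [-11, -6, -1, 4, 11, 13, 14, 19, 22]
Old median = 11
Insert x = -18
Old length odd (9). Middle was index 4 = 11.
New length even (10). New median = avg of two middle elements.
x = -18: 0 elements are < x, 9 elements are > x.
New sorted list: [-18, -11, -6, -1, 4, 11, 13, 14, 19, 22]
New median = 15/2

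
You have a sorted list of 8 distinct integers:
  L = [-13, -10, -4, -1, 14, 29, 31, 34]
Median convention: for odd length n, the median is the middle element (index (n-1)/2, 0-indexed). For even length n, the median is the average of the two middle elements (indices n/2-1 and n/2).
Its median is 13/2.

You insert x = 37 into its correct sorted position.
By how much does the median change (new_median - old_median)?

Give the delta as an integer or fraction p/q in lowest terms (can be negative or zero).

Answer: 15/2

Derivation:
Old median = 13/2
After inserting x = 37: new sorted = [-13, -10, -4, -1, 14, 29, 31, 34, 37]
New median = 14
Delta = 14 - 13/2 = 15/2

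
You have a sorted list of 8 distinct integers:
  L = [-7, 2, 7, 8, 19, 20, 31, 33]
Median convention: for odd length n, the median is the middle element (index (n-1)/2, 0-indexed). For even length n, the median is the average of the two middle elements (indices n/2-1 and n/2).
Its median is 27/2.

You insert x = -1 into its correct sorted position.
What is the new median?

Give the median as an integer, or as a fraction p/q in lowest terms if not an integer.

Answer: 8

Derivation:
Old list (sorted, length 8): [-7, 2, 7, 8, 19, 20, 31, 33]
Old median = 27/2
Insert x = -1
Old length even (8). Middle pair: indices 3,4 = 8,19.
New length odd (9). New median = single middle element.
x = -1: 1 elements are < x, 7 elements are > x.
New sorted list: [-7, -1, 2, 7, 8, 19, 20, 31, 33]
New median = 8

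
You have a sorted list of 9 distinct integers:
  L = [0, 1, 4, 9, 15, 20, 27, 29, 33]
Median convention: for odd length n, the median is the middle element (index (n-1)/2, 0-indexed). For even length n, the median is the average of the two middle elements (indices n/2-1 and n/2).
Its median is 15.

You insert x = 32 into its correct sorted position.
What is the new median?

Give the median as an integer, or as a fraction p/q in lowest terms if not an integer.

Answer: 35/2

Derivation:
Old list (sorted, length 9): [0, 1, 4, 9, 15, 20, 27, 29, 33]
Old median = 15
Insert x = 32
Old length odd (9). Middle was index 4 = 15.
New length even (10). New median = avg of two middle elements.
x = 32: 8 elements are < x, 1 elements are > x.
New sorted list: [0, 1, 4, 9, 15, 20, 27, 29, 32, 33]
New median = 35/2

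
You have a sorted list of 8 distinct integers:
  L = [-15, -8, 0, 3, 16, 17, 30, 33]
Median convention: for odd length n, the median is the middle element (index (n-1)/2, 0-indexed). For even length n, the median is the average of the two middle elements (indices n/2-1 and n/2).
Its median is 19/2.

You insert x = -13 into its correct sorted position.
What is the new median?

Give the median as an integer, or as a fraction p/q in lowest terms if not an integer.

Answer: 3

Derivation:
Old list (sorted, length 8): [-15, -8, 0, 3, 16, 17, 30, 33]
Old median = 19/2
Insert x = -13
Old length even (8). Middle pair: indices 3,4 = 3,16.
New length odd (9). New median = single middle element.
x = -13: 1 elements are < x, 7 elements are > x.
New sorted list: [-15, -13, -8, 0, 3, 16, 17, 30, 33]
New median = 3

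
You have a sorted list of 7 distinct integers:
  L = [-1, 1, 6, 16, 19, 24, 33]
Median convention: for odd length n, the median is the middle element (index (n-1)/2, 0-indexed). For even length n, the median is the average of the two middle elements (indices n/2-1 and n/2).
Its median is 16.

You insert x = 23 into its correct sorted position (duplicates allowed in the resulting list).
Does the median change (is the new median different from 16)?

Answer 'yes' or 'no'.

Answer: yes

Derivation:
Old median = 16
Insert x = 23
New median = 35/2
Changed? yes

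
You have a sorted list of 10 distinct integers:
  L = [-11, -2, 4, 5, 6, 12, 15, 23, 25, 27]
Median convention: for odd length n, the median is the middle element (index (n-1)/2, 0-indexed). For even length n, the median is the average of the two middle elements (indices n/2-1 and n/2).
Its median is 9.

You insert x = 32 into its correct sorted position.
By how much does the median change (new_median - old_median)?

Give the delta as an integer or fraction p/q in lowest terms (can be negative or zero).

Old median = 9
After inserting x = 32: new sorted = [-11, -2, 4, 5, 6, 12, 15, 23, 25, 27, 32]
New median = 12
Delta = 12 - 9 = 3

Answer: 3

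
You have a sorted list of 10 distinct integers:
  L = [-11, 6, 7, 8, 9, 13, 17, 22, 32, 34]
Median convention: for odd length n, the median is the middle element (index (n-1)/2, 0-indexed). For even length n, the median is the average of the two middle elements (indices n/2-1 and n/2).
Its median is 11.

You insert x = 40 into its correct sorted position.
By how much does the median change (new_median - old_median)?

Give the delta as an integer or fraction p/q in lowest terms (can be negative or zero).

Old median = 11
After inserting x = 40: new sorted = [-11, 6, 7, 8, 9, 13, 17, 22, 32, 34, 40]
New median = 13
Delta = 13 - 11 = 2

Answer: 2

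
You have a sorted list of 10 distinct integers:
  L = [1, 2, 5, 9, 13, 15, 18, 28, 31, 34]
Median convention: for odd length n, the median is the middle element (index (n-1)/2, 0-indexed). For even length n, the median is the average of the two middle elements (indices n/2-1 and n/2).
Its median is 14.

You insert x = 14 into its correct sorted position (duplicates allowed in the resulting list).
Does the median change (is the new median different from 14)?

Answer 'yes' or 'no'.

Old median = 14
Insert x = 14
New median = 14
Changed? no

Answer: no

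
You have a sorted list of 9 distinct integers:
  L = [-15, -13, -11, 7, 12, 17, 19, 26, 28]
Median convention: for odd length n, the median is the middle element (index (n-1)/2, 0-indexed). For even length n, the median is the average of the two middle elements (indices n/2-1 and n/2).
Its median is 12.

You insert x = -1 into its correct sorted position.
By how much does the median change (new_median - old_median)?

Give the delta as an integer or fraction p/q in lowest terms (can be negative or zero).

Old median = 12
After inserting x = -1: new sorted = [-15, -13, -11, -1, 7, 12, 17, 19, 26, 28]
New median = 19/2
Delta = 19/2 - 12 = -5/2

Answer: -5/2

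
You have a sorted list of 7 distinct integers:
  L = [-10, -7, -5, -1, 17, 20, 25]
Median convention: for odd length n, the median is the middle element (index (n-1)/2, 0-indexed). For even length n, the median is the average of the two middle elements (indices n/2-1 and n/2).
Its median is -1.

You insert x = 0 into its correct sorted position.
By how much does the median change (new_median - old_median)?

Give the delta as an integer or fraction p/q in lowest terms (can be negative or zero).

Old median = -1
After inserting x = 0: new sorted = [-10, -7, -5, -1, 0, 17, 20, 25]
New median = -1/2
Delta = -1/2 - -1 = 1/2

Answer: 1/2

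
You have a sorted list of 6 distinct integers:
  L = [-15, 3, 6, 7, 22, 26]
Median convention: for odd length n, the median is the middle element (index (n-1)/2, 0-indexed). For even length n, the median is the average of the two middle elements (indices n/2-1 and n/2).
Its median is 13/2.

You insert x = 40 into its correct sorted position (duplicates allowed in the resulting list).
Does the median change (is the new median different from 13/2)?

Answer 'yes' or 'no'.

Old median = 13/2
Insert x = 40
New median = 7
Changed? yes

Answer: yes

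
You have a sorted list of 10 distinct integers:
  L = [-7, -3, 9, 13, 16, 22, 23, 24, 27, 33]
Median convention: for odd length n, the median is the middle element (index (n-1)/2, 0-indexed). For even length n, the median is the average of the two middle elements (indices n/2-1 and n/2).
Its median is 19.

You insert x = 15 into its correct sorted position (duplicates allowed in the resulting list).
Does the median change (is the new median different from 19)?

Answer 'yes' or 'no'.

Answer: yes

Derivation:
Old median = 19
Insert x = 15
New median = 16
Changed? yes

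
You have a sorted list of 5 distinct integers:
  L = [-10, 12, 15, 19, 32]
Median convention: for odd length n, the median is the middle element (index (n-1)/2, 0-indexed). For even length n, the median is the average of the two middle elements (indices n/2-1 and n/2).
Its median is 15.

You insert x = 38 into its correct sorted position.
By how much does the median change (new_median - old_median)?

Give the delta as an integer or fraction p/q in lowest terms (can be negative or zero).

Answer: 2

Derivation:
Old median = 15
After inserting x = 38: new sorted = [-10, 12, 15, 19, 32, 38]
New median = 17
Delta = 17 - 15 = 2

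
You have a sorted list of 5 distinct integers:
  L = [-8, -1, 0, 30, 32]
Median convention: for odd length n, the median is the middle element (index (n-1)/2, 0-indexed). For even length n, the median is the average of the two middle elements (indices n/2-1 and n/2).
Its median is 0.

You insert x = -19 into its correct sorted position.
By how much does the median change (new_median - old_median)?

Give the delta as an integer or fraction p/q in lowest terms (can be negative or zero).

Old median = 0
After inserting x = -19: new sorted = [-19, -8, -1, 0, 30, 32]
New median = -1/2
Delta = -1/2 - 0 = -1/2

Answer: -1/2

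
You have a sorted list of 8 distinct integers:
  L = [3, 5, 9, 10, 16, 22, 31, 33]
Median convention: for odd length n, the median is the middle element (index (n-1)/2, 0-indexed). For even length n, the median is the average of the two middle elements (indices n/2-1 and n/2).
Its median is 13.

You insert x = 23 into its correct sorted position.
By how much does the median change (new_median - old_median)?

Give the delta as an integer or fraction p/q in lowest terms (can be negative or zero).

Answer: 3

Derivation:
Old median = 13
After inserting x = 23: new sorted = [3, 5, 9, 10, 16, 22, 23, 31, 33]
New median = 16
Delta = 16 - 13 = 3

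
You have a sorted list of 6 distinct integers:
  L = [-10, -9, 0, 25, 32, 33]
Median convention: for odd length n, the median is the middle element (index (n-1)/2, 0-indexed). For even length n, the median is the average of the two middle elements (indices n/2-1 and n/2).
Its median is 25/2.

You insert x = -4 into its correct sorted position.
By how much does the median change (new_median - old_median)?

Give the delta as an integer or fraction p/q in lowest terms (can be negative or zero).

Old median = 25/2
After inserting x = -4: new sorted = [-10, -9, -4, 0, 25, 32, 33]
New median = 0
Delta = 0 - 25/2 = -25/2

Answer: -25/2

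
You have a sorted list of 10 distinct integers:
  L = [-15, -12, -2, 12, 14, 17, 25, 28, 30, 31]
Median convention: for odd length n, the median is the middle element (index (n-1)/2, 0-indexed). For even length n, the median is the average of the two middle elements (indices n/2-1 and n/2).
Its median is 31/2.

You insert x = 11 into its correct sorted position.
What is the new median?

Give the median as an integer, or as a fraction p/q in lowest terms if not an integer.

Answer: 14

Derivation:
Old list (sorted, length 10): [-15, -12, -2, 12, 14, 17, 25, 28, 30, 31]
Old median = 31/2
Insert x = 11
Old length even (10). Middle pair: indices 4,5 = 14,17.
New length odd (11). New median = single middle element.
x = 11: 3 elements are < x, 7 elements are > x.
New sorted list: [-15, -12, -2, 11, 12, 14, 17, 25, 28, 30, 31]
New median = 14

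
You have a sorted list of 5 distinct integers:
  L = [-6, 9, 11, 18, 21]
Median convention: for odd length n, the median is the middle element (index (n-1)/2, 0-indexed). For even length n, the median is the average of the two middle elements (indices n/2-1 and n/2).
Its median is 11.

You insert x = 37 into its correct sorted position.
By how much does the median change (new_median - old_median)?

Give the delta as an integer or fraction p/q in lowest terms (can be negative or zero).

Old median = 11
After inserting x = 37: new sorted = [-6, 9, 11, 18, 21, 37]
New median = 29/2
Delta = 29/2 - 11 = 7/2

Answer: 7/2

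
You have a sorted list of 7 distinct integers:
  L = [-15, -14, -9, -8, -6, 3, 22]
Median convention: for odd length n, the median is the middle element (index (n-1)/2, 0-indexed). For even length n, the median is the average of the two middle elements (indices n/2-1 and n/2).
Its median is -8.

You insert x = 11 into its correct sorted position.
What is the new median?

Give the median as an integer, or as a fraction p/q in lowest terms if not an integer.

Old list (sorted, length 7): [-15, -14, -9, -8, -6, 3, 22]
Old median = -8
Insert x = 11
Old length odd (7). Middle was index 3 = -8.
New length even (8). New median = avg of two middle elements.
x = 11: 6 elements are < x, 1 elements are > x.
New sorted list: [-15, -14, -9, -8, -6, 3, 11, 22]
New median = -7

Answer: -7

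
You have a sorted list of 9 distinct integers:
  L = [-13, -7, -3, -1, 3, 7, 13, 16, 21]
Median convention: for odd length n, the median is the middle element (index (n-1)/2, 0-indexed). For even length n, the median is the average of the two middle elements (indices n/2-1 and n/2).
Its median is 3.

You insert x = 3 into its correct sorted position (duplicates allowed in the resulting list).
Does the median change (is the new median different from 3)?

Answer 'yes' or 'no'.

Old median = 3
Insert x = 3
New median = 3
Changed? no

Answer: no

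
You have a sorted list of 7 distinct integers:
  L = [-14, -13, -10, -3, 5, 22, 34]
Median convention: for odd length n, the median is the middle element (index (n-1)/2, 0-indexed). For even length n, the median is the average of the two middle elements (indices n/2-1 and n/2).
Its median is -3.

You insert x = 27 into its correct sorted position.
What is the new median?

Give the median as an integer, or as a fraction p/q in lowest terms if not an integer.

Old list (sorted, length 7): [-14, -13, -10, -3, 5, 22, 34]
Old median = -3
Insert x = 27
Old length odd (7). Middle was index 3 = -3.
New length even (8). New median = avg of two middle elements.
x = 27: 6 elements are < x, 1 elements are > x.
New sorted list: [-14, -13, -10, -3, 5, 22, 27, 34]
New median = 1

Answer: 1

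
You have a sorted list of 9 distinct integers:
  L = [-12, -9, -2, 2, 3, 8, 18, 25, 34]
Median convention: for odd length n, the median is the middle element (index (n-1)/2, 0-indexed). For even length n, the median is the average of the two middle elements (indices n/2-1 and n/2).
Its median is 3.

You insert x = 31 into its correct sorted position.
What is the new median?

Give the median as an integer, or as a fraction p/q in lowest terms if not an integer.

Answer: 11/2

Derivation:
Old list (sorted, length 9): [-12, -9, -2, 2, 3, 8, 18, 25, 34]
Old median = 3
Insert x = 31
Old length odd (9). Middle was index 4 = 3.
New length even (10). New median = avg of two middle elements.
x = 31: 8 elements are < x, 1 elements are > x.
New sorted list: [-12, -9, -2, 2, 3, 8, 18, 25, 31, 34]
New median = 11/2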